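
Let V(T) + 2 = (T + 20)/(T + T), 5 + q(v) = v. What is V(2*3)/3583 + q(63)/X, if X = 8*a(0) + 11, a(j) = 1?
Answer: 1246903/408462 ≈ 3.0527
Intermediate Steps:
q(v) = -5 + v
V(T) = -2 + (20 + T)/(2*T) (V(T) = -2 + (T + 20)/(T + T) = -2 + (20 + T)/((2*T)) = -2 + (20 + T)*(1/(2*T)) = -2 + (20 + T)/(2*T))
X = 19 (X = 8*1 + 11 = 8 + 11 = 19)
V(2*3)/3583 + q(63)/X = (-3/2 + 10/((2*3)))/3583 + (-5 + 63)/19 = (-3/2 + 10/6)*(1/3583) + 58*(1/19) = (-3/2 + 10*(1/6))*(1/3583) + 58/19 = (-3/2 + 5/3)*(1/3583) + 58/19 = (1/6)*(1/3583) + 58/19 = 1/21498 + 58/19 = 1246903/408462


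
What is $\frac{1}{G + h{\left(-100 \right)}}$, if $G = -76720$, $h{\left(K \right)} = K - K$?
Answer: $- \frac{1}{76720} \approx -1.3034 \cdot 10^{-5}$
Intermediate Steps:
$h{\left(K \right)} = 0$
$\frac{1}{G + h{\left(-100 \right)}} = \frac{1}{-76720 + 0} = \frac{1}{-76720} = - \frac{1}{76720}$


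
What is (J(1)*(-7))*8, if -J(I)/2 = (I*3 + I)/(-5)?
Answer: -448/5 ≈ -89.600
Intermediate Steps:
J(I) = 8*I/5 (J(I) = -2*(I*3 + I)/(-5) = -2*(3*I + I)*(-1)/5 = -2*4*I*(-1)/5 = -(-8)*I/5 = 8*I/5)
(J(1)*(-7))*8 = (((8/5)*1)*(-7))*8 = ((8/5)*(-7))*8 = -56/5*8 = -448/5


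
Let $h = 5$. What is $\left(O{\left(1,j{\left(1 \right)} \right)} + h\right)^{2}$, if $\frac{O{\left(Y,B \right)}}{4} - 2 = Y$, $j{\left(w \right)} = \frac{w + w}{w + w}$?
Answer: $289$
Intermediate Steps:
$j{\left(w \right)} = 1$ ($j{\left(w \right)} = \frac{2 w}{2 w} = 2 w \frac{1}{2 w} = 1$)
$O{\left(Y,B \right)} = 8 + 4 Y$
$\left(O{\left(1,j{\left(1 \right)} \right)} + h\right)^{2} = \left(\left(8 + 4 \cdot 1\right) + 5\right)^{2} = \left(\left(8 + 4\right) + 5\right)^{2} = \left(12 + 5\right)^{2} = 17^{2} = 289$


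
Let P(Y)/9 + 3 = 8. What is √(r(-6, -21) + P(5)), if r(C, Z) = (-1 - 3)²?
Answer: √61 ≈ 7.8102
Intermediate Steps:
P(Y) = 45 (P(Y) = -27 + 9*8 = -27 + 72 = 45)
r(C, Z) = 16 (r(C, Z) = (-4)² = 16)
√(r(-6, -21) + P(5)) = √(16 + 45) = √61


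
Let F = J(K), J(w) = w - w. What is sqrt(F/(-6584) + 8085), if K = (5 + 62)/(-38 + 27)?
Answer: 7*sqrt(165) ≈ 89.917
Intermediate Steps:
K = -67/11 (K = 67/(-11) = 67*(-1/11) = -67/11 ≈ -6.0909)
J(w) = 0
F = 0
sqrt(F/(-6584) + 8085) = sqrt(0/(-6584) + 8085) = sqrt(0*(-1/6584) + 8085) = sqrt(0 + 8085) = sqrt(8085) = 7*sqrt(165)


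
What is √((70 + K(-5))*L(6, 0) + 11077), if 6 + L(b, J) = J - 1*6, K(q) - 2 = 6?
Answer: √10141 ≈ 100.70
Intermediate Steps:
K(q) = 8 (K(q) = 2 + 6 = 8)
L(b, J) = -12 + J (L(b, J) = -6 + (J - 1*6) = -6 + (J - 6) = -6 + (-6 + J) = -12 + J)
√((70 + K(-5))*L(6, 0) + 11077) = √((70 + 8)*(-12 + 0) + 11077) = √(78*(-12) + 11077) = √(-936 + 11077) = √10141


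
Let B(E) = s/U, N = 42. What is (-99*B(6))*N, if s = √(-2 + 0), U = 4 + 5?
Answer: -462*I*√2 ≈ -653.37*I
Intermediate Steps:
U = 9
s = I*√2 (s = √(-2) = I*√2 ≈ 1.4142*I)
B(E) = I*√2/9 (B(E) = (I*√2)/9 = (I*√2)*(⅑) = I*√2/9)
(-99*B(6))*N = -11*I*√2*42 = -462*I*√2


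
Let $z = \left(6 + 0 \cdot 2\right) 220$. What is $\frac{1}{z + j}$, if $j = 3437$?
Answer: $\frac{1}{4757} \approx 0.00021022$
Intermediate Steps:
$z = 1320$ ($z = \left(6 + 0\right) 220 = 6 \cdot 220 = 1320$)
$\frac{1}{z + j} = \frac{1}{1320 + 3437} = \frac{1}{4757}$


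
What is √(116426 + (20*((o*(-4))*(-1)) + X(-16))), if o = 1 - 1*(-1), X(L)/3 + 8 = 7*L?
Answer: 3*√12914 ≈ 340.92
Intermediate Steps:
X(L) = -24 + 21*L (X(L) = -24 + 3*(7*L) = -24 + 21*L)
o = 2 (o = 1 + 1 = 2)
√(116426 + (20*((o*(-4))*(-1)) + X(-16))) = √(116426 + (20*((2*(-4))*(-1)) + (-24 + 21*(-16)))) = √(116426 + (20*(-8*(-1)) + (-24 - 336))) = √(116426 + (20*8 - 360)) = √(116426 + (160 - 360)) = √(116426 - 200) = √116226 = 3*√12914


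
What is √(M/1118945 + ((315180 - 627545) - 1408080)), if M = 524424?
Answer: I*√2154061780472683445/1118945 ≈ 1311.7*I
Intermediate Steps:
√(M/1118945 + ((315180 - 627545) - 1408080)) = √(524424/1118945 + ((315180 - 627545) - 1408080)) = √(524424*(1/1118945) + (-312365 - 1408080)) = √(524424/1118945 - 1720445) = √(-1925082806101/1118945) = I*√2154061780472683445/1118945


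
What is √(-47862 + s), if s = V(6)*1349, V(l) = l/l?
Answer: I*√46513 ≈ 215.67*I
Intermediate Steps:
V(l) = 1
s = 1349 (s = 1*1349 = 1349)
√(-47862 + s) = √(-47862 + 1349) = √(-46513) = I*√46513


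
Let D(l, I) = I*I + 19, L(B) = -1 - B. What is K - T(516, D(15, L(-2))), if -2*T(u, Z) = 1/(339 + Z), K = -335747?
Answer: -241066345/718 ≈ -3.3575e+5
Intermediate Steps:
D(l, I) = 19 + I² (D(l, I) = I² + 19 = 19 + I²)
T(u, Z) = -1/(2*(339 + Z))
K - T(516, D(15, L(-2))) = -335747 - (-1)/(678 + 2*(19 + (-1 - 1*(-2))²)) = -335747 - (-1)/(678 + 2*(19 + (-1 + 2)²)) = -335747 - (-1)/(678 + 2*(19 + 1²)) = -335747 - (-1)/(678 + 2*(19 + 1)) = -335747 - (-1)/(678 + 2*20) = -335747 - (-1)/(678 + 40) = -335747 - (-1)/718 = -335747 - 1*(-1/718) = -335747 + 1/718 = -241066345/718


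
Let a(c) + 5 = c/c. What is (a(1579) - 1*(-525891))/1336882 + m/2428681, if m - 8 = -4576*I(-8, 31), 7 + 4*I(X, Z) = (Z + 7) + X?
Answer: 1242046420919/3246859912642 ≈ 0.38254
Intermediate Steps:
I(X, Z) = X/4 + Z/4 (I(X, Z) = -7/4 + ((Z + 7) + X)/4 = -7/4 + ((7 + Z) + X)/4 = -7/4 + (7 + X + Z)/4 = -7/4 + (7/4 + X/4 + Z/4) = X/4 + Z/4)
a(c) = -4 (a(c) = -5 + c/c = -5 + 1 = -4)
m = -26304 (m = 8 - 4576*((1/4)*(-8) + (1/4)*31) = 8 - 4576*(-2 + 31/4) = 8 - 4576*23/4 = 8 - 26312 = -26304)
(a(1579) - 1*(-525891))/1336882 + m/2428681 = (-4 - 1*(-525891))/1336882 - 26304/2428681 = (-4 + 525891)*(1/1336882) - 26304*1/2428681 = 525887*(1/1336882) - 26304/2428681 = 525887/1336882 - 26304/2428681 = 1242046420919/3246859912642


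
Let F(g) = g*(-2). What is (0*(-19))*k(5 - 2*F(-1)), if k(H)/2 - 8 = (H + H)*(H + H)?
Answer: 0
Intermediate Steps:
F(g) = -2*g
k(H) = 16 + 8*H² (k(H) = 16 + 2*((H + H)*(H + H)) = 16 + 2*((2*H)*(2*H)) = 16 + 2*(4*H²) = 16 + 8*H²)
(0*(-19))*k(5 - 2*F(-1)) = (0*(-19))*(16 + 8*(5 - (-4)*(-1))²) = 0*(16 + 8*(5 - 2*2)²) = 0*(16 + 8*(5 - 4)²) = 0*(16 + 8*1²) = 0*(16 + 8*1) = 0*(16 + 8) = 0*24 = 0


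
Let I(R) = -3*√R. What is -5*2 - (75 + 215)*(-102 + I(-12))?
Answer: 29570 + 1740*I*√3 ≈ 29570.0 + 3013.8*I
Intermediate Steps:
-5*2 - (75 + 215)*(-102 + I(-12)) = -5*2 - (75 + 215)*(-102 - 6*I*√3) = -10 - 290*(-102 - 6*I*√3) = -10 - (-29580 - 1740*I*√3) = -10 + (29580 + 1740*I*√3) = 29570 + 1740*I*√3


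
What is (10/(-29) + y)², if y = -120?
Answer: 12180100/841 ≈ 14483.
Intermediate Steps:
(10/(-29) + y)² = (10/(-29) - 120)² = (10*(-1/29) - 120)² = (-10/29 - 120)² = (-3490/29)² = 12180100/841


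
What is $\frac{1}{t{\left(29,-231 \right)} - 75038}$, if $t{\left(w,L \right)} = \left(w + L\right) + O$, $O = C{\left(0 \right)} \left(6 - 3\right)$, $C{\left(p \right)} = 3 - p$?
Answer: $- \frac{1}{75231} \approx -1.3292 \cdot 10^{-5}$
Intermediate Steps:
$O = 9$ ($O = \left(3 - 0\right) \left(6 - 3\right) = \left(3 + 0\right) 3 = 3 \cdot 3 = 9$)
$t{\left(w,L \right)} = 9 + L + w$ ($t{\left(w,L \right)} = \left(w + L\right) + 9 = \left(L + w\right) + 9 = 9 + L + w$)
$\frac{1}{t{\left(29,-231 \right)} - 75038} = \frac{1}{\left(9 - 231 + 29\right) - 75038} = \frac{1}{-193 - 75038} = \frac{1}{-75231} = - \frac{1}{75231}$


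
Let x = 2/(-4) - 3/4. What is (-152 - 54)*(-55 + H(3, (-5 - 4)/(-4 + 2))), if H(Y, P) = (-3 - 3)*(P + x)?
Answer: 15347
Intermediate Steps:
x = -5/4 (x = 2*(-1/4) - 3*1/4 = -1/2 - 3/4 = -5/4 ≈ -1.2500)
H(Y, P) = 15/2 - 6*P (H(Y, P) = (-3 - 3)*(P - 5/4) = -6*(-5/4 + P) = 15/2 - 6*P)
(-152 - 54)*(-55 + H(3, (-5 - 4)/(-4 + 2))) = (-152 - 54)*(-55 + (15/2 - 6*(-5 - 4)/(-4 + 2))) = -206*(-55 + (15/2 - (-54)/(-2))) = -206*(-55 + (15/2 - (-54)*(-1)/2)) = -206*(-55 + (15/2 - 6*9/2)) = -206*(-55 + (15/2 - 27)) = -206*(-55 - 39/2) = -206*(-149/2) = 15347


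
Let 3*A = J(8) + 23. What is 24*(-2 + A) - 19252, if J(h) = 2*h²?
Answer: -18092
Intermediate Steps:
A = 151/3 (A = (2*8² + 23)/3 = (2*64 + 23)/3 = (128 + 23)/3 = (⅓)*151 = 151/3 ≈ 50.333)
24*(-2 + A) - 19252 = 24*(-2 + 151/3) - 19252 = 24*(145/3) - 19252 = 1160 - 19252 = -18092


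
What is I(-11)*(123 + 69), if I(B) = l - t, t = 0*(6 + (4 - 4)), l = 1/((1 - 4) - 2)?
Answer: -192/5 ≈ -38.400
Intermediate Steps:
l = -⅕ (l = 1/(-3 - 2) = 1/(-5) = -⅕ ≈ -0.20000)
t = 0 (t = 0*(6 + 0) = 0*6 = 0)
I(B) = -⅕ (I(B) = -⅕ - 1*0 = -⅕ + 0 = -⅕)
I(-11)*(123 + 69) = -(123 + 69)/5 = -⅕*192 = -192/5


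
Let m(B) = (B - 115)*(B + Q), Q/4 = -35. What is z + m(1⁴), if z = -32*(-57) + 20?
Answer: 17690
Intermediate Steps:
Q = -140 (Q = 4*(-35) = -140)
m(B) = (-140 + B)*(-115 + B) (m(B) = (B - 115)*(B - 140) = (-115 + B)*(-140 + B) = (-140 + B)*(-115 + B))
z = 1844 (z = 1824 + 20 = 1844)
z + m(1⁴) = 1844 + (16100 + (1⁴)² - 255*1⁴) = 1844 + (16100 + 1² - 255*1) = 1844 + (16100 + 1 - 255) = 1844 + 15846 = 17690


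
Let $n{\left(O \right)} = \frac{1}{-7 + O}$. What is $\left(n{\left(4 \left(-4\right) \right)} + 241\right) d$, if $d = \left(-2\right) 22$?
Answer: $- \frac{243848}{23} \approx -10602.0$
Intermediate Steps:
$d = -44$
$\left(n{\left(4 \left(-4\right) \right)} + 241\right) d = \left(\frac{1}{-7 + 4 \left(-4\right)} + 241\right) \left(-44\right) = \left(\frac{1}{-7 - 16} + 241\right) \left(-44\right) = \left(\frac{1}{-23} + 241\right) \left(-44\right) = \left(- \frac{1}{23} + 241\right) \left(-44\right) = \frac{5542}{23} \left(-44\right) = - \frac{243848}{23}$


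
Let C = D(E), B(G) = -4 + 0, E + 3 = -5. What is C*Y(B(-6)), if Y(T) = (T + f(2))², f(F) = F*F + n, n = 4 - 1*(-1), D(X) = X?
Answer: -200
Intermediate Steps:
E = -8 (E = -3 - 5 = -8)
B(G) = -4
n = 5 (n = 4 + 1 = 5)
f(F) = 5 + F² (f(F) = F*F + 5 = F² + 5 = 5 + F²)
Y(T) = (9 + T)² (Y(T) = (T + (5 + 2²))² = (T + (5 + 4))² = (T + 9)² = (9 + T)²)
C = -8
C*Y(B(-6)) = -8*(9 - 4)² = -8*5² = -8*25 = -200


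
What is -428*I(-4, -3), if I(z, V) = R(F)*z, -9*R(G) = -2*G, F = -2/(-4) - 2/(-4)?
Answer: 3424/9 ≈ 380.44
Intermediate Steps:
F = 1 (F = -2*(-1/4) - 2*(-1/4) = 1/2 + 1/2 = 1)
R(G) = 2*G/9 (R(G) = -(-2)*G/9 = 2*G/9)
I(z, V) = 2*z/9 (I(z, V) = ((2/9)*1)*z = 2*z/9)
-428*I(-4, -3) = -856*(-4)/9 = -428*(-8/9) = 3424/9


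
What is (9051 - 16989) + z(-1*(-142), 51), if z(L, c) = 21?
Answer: -7917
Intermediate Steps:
(9051 - 16989) + z(-1*(-142), 51) = (9051 - 16989) + 21 = -7938 + 21 = -7917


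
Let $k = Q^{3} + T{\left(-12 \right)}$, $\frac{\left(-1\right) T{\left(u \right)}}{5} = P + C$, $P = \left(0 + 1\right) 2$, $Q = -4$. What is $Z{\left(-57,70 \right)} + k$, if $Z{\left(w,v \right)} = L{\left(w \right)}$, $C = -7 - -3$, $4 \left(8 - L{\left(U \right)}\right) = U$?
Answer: $- \frac{127}{4} \approx -31.75$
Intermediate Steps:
$L{\left(U \right)} = 8 - \frac{U}{4}$
$C = -4$ ($C = -7 + 3 = -4$)
$P = 2$ ($P = 1 \cdot 2 = 2$)
$T{\left(u \right)} = 10$ ($T{\left(u \right)} = - 5 \left(2 - 4\right) = \left(-5\right) \left(-2\right) = 10$)
$Z{\left(w,v \right)} = 8 - \frac{w}{4}$
$k = -54$ ($k = \left(-4\right)^{3} + 10 = -64 + 10 = -54$)
$Z{\left(-57,70 \right)} + k = \left(8 - - \frac{57}{4}\right) - 54 = \left(8 + \frac{57}{4}\right) - 54 = \frac{89}{4} - 54 = - \frac{127}{4}$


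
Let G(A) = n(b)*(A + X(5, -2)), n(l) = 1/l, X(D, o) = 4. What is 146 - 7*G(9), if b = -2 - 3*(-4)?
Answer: 1369/10 ≈ 136.90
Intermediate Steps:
b = 10 (b = -2 + 12 = 10)
G(A) = ⅖ + A/10 (G(A) = (A + 4)/10 = (4 + A)/10 = ⅖ + A/10)
146 - 7*G(9) = 146 - 7*(⅖ + (⅒)*9) = 146 - 7*(⅖ + 9/10) = 146 - 7*13/10 = 146 - 91/10 = 1369/10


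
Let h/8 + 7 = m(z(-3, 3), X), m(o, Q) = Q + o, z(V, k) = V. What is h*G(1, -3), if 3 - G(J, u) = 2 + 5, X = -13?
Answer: 736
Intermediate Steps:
G(J, u) = -4 (G(J, u) = 3 - (2 + 5) = 3 - 1*7 = 3 - 7 = -4)
h = -184 (h = -56 + 8*(-13 - 3) = -56 + 8*(-16) = -56 - 128 = -184)
h*G(1, -3) = -184*(-4) = 736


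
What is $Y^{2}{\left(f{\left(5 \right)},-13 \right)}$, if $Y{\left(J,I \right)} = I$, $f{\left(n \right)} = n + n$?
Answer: $169$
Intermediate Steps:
$f{\left(n \right)} = 2 n$
$Y^{2}{\left(f{\left(5 \right)},-13 \right)} = \left(-13\right)^{2} = 169$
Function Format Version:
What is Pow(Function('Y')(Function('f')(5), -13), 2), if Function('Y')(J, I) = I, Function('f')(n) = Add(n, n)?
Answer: 169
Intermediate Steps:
Function('f')(n) = Mul(2, n)
Pow(Function('Y')(Function('f')(5), -13), 2) = Pow(-13, 2) = 169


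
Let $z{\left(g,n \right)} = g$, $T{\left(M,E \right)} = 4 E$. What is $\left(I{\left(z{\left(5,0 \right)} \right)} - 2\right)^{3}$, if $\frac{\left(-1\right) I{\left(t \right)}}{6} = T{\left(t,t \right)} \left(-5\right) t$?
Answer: $26946035992$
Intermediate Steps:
$I{\left(t \right)} = 120 t^{2}$ ($I{\left(t \right)} = - 6 \cdot 4 t \left(-5\right) t = - 6 - 20 t t = - 6 \left(- 20 t^{2}\right) = 120 t^{2}$)
$\left(I{\left(z{\left(5,0 \right)} \right)} - 2\right)^{3} = \left(120 \cdot 5^{2} - 2\right)^{3} = \left(120 \cdot 25 - 2\right)^{3} = \left(3000 - 2\right)^{3} = 2998^{3} = 26946035992$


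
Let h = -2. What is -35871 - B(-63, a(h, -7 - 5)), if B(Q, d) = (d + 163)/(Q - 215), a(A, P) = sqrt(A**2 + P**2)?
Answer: -9971975/278 + sqrt(37)/139 ≈ -35870.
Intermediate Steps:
B(Q, d) = (163 + d)/(-215 + Q)
-35871 - B(-63, a(h, -7 - 5)) = -35871 - (163 + sqrt((-2)**2 + (-7 - 5)**2))/(-215 - 63) = -35871 - (163 + sqrt(4 + (-12)**2))/(-278) = -35871 - (-1)*(163 + sqrt(4 + 144))/278 = -35871 - (-1)*(163 + sqrt(148))/278 = -35871 - (-1)*(163 + 2*sqrt(37))/278 = -35871 - (-163/278 - sqrt(37)/139) = -35871 + (163/278 + sqrt(37)/139) = -9971975/278 + sqrt(37)/139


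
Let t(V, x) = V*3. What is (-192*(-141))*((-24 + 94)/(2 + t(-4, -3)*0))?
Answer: 947520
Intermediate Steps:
t(V, x) = 3*V
(-192*(-141))*((-24 + 94)/(2 + t(-4, -3)*0)) = (-192*(-141))*((-24 + 94)/(2 + (3*(-4))*0)) = 27072*(70/(2 - 12*0)) = 27072*(70/(2 + 0)) = 27072*(70/2) = 27072*(70*(1/2)) = 27072*35 = 947520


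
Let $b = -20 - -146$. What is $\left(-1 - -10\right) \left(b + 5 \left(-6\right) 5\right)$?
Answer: $-216$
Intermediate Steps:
$b = 126$ ($b = -20 + 146 = 126$)
$\left(-1 - -10\right) \left(b + 5 \left(-6\right) 5\right) = \left(-1 - -10\right) \left(126 + 5 \left(-6\right) 5\right) = \left(-1 + 10\right) \left(126 - 150\right) = 9 \left(126 - 150\right) = 9 \left(-24\right) = -216$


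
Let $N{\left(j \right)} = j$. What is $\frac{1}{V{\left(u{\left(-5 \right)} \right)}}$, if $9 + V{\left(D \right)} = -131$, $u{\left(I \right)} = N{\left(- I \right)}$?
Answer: $- \frac{1}{140} \approx -0.0071429$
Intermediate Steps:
$u{\left(I \right)} = - I$
$V{\left(D \right)} = -140$ ($V{\left(D \right)} = -9 - 131 = -140$)
$\frac{1}{V{\left(u{\left(-5 \right)} \right)}} = \frac{1}{-140} = - \frac{1}{140}$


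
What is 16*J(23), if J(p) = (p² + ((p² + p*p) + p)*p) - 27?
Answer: 405840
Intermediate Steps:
J(p) = -27 + p² + p*(p + 2*p²) (J(p) = (p² + ((p² + p²) + p)*p) - 27 = (p² + (2*p² + p)*p) - 27 = (p² + (p + 2*p²)*p) - 27 = (p² + p*(p + 2*p²)) - 27 = -27 + p² + p*(p + 2*p²))
16*J(23) = 16*(-27 + 2*23² + 2*23³) = 16*(-27 + 2*529 + 2*12167) = 16*(-27 + 1058 + 24334) = 16*25365 = 405840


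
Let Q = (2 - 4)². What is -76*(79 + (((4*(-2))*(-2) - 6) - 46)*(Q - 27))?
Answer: -68932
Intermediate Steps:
Q = 4 (Q = (-2)² = 4)
-76*(79 + (((4*(-2))*(-2) - 6) - 46)*(Q - 27)) = -76*(79 + (((4*(-2))*(-2) - 6) - 46)*(4 - 27)) = -76*(79 + ((-8*(-2) - 6) - 46)*(-23)) = -76*(79 + ((16 - 6) - 46)*(-23)) = -76*(79 + (10 - 46)*(-23)) = -76*(79 - 36*(-23)) = -76*(79 + 828) = -76*907 = -68932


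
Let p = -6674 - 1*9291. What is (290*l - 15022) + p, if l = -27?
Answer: -38817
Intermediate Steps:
p = -15965 (p = -6674 - 9291 = -15965)
(290*l - 15022) + p = (290*(-27) - 15022) - 15965 = (-7830 - 15022) - 15965 = -22852 - 15965 = -38817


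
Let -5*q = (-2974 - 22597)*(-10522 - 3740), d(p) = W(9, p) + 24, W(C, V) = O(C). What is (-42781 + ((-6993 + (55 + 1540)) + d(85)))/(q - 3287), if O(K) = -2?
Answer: 240785/364710037 ≈ 0.00066021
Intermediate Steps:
W(C, V) = -2
d(p) = 22 (d(p) = -2 + 24 = 22)
q = -364693602/5 (q = -(-2974 - 22597)*(-10522 - 3740)/5 = -(-25571)*(-14262)/5 = -⅕*364693602 = -364693602/5 ≈ -7.2939e+7)
(-42781 + ((-6993 + (55 + 1540)) + d(85)))/(q - 3287) = (-42781 + ((-6993 + (55 + 1540)) + 22))/(-364693602/5 - 3287) = (-42781 + ((-6993 + 1595) + 22))/(-364710037/5) = (-42781 + (-5398 + 22))*(-5/364710037) = (-42781 - 5376)*(-5/364710037) = -48157*(-5/364710037) = 240785/364710037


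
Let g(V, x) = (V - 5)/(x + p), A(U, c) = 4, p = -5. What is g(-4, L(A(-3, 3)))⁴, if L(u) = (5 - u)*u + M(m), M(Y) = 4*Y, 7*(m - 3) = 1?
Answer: 2401/6561 ≈ 0.36595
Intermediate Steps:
m = 22/7 (m = 3 + (⅐)*1 = 3 + ⅐ = 22/7 ≈ 3.1429)
L(u) = 88/7 + u*(5 - u) (L(u) = (5 - u)*u + 4*(22/7) = u*(5 - u) + 88/7 = 88/7 + u*(5 - u))
g(V, x) = (-5 + V)/(-5 + x) (g(V, x) = (V - 5)/(x - 5) = (-5 + V)/(-5 + x))
g(-4, L(A(-3, 3)))⁴ = ((-5 - 4)/(-5 + (88/7 - 1*4² + 5*4)))⁴ = (-9/(-5 + (88/7 - 1*16 + 20)))⁴ = (-9/(-5 + (88/7 - 16 + 20)))⁴ = (-9/(-5 + 116/7))⁴ = (-9/(81/7))⁴ = ((7/81)*(-9))⁴ = (-7/9)⁴ = 2401/6561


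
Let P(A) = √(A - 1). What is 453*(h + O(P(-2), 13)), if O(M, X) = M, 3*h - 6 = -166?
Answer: -24160 + 453*I*√3 ≈ -24160.0 + 784.62*I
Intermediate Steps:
h = -160/3 (h = 2 + (⅓)*(-166) = 2 - 166/3 = -160/3 ≈ -53.333)
P(A) = √(-1 + A)
453*(h + O(P(-2), 13)) = 453*(-160/3 + √(-1 - 2)) = 453*(-160/3 + √(-3)) = 453*(-160/3 + I*√3) = -24160 + 453*I*√3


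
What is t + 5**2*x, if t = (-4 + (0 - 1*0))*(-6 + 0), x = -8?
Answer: -176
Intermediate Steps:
t = 24 (t = (-4 + (0 + 0))*(-6) = (-4 + 0)*(-6) = -4*(-6) = 24)
t + 5**2*x = 24 + 5**2*(-8) = 24 + 25*(-8) = 24 - 200 = -176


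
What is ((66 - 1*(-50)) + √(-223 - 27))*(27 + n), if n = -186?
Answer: -18444 - 795*I*√10 ≈ -18444.0 - 2514.0*I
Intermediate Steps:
((66 - 1*(-50)) + √(-223 - 27))*(27 + n) = ((66 - 1*(-50)) + √(-223 - 27))*(27 - 186) = ((66 + 50) + √(-250))*(-159) = (116 + 5*I*√10)*(-159) = -18444 - 795*I*√10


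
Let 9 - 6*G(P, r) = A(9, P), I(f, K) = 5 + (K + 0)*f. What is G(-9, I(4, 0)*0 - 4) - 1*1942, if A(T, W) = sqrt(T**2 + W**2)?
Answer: -3881/2 - 3*sqrt(2)/2 ≈ -1942.6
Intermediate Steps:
I(f, K) = 5 + K*f
G(P, r) = 3/2 - sqrt(81 + P**2)/6 (G(P, r) = 3/2 - sqrt(9**2 + P**2)/6 = 3/2 - sqrt(81 + P**2)/6)
G(-9, I(4, 0)*0 - 4) - 1*1942 = (3/2 - sqrt(81 + (-9)**2)/6) - 1*1942 = (3/2 - sqrt(81 + 81)/6) - 1942 = (3/2 - 3*sqrt(2)/2) - 1942 = -3881/2 - 3*sqrt(2)/2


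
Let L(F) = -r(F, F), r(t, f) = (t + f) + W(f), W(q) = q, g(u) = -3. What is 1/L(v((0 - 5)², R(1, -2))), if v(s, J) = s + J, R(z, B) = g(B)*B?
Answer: -1/93 ≈ -0.010753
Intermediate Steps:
R(z, B) = -3*B
r(t, f) = t + 2*f (r(t, f) = (t + f) + f = (f + t) + f = t + 2*f)
v(s, J) = J + s
L(F) = -3*F (L(F) = -(F + 2*F) = -3*F)
1/L(v((0 - 5)², R(1, -2))) = 1/(-3*(-3*(-2) + (0 - 5)²)) = 1/(-3*(6 + (-5)²)) = 1/(-3*(6 + 25)) = 1/(-3*31) = 1/(-93) = -1/93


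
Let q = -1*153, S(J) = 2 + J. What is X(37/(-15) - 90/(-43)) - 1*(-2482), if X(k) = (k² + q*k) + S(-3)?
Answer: 1055999191/416025 ≈ 2538.3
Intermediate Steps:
q = -153
X(k) = -1 + k² - 153*k (X(k) = (k² - 153*k) + (2 - 3) = (k² - 153*k) - 1 = -1 + k² - 153*k)
X(37/(-15) - 90/(-43)) - 1*(-2482) = (-1 + (37/(-15) - 90/(-43))² - 153*(37/(-15) - 90/(-43))) - 1*(-2482) = (-1 + (37*(-1/15) - 90*(-1/43))² - 153*(37*(-1/15) - 90*(-1/43))) + 2482 = (-1 + (-37/15 + 90/43)² - 153*(-37/15 + 90/43)) + 2482 = (-1 + (-241/645)² - 153*(-241/645)) + 2482 = (-1 + 58081/416025 + 12291/215) + 2482 = 23425141/416025 + 2482 = 1055999191/416025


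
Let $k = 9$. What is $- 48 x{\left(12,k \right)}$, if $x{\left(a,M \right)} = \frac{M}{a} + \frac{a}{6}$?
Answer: $-132$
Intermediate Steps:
$x{\left(a,M \right)} = \frac{a}{6} + \frac{M}{a}$ ($x{\left(a,M \right)} = \frac{M}{a} + a \frac{1}{6} = \frac{M}{a} + \frac{a}{6} = \frac{a}{6} + \frac{M}{a}$)
$- 48 x{\left(12,k \right)} = - 48 \left(\frac{1}{6} \cdot 12 + \frac{9}{12}\right) = - 48 \left(2 + 9 \cdot \frac{1}{12}\right) = - 48 \left(2 + \frac{3}{4}\right) = \left(-48\right) \frac{11}{4} = -132$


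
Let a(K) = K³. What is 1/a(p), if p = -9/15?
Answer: -125/27 ≈ -4.6296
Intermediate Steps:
p = -⅗ (p = -9*1/15 = -⅗ ≈ -0.60000)
1/a(p) = 1/((-⅗)³) = 1/(-27/125) = -125/27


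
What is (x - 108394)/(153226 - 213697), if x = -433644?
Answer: 542038/60471 ≈ 8.9636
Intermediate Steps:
(x - 108394)/(153226 - 213697) = (-433644 - 108394)/(153226 - 213697) = -542038/(-60471) = -542038*(-1/60471) = 542038/60471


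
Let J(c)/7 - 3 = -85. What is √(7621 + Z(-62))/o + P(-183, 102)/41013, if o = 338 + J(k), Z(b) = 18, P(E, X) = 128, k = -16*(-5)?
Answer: 128/41013 - √7639/236 ≈ -0.36722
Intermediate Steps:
k = 80
J(c) = -574 (J(c) = 21 + 7*(-85) = 21 - 595 = -574)
o = -236 (o = 338 - 574 = -236)
√(7621 + Z(-62))/o + P(-183, 102)/41013 = √(7621 + 18)/(-236) + 128/41013 = √7639*(-1/236) + 128*(1/41013) = -√7639/236 + 128/41013 = 128/41013 - √7639/236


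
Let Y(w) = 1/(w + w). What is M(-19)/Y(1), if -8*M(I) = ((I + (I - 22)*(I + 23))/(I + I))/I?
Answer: 183/2888 ≈ 0.063366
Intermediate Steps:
Y(w) = 1/(2*w)
M(I) = -(I + (-22 + I)*(23 + I))/(16*I²) (M(I) = -(I + (I - 22)*(I + 23))/(I + I)/(8*I) = -(I + (-22 + I)*(23 + I))/((2*I))/(8*I) = -(I + (-22 + I)*(23 + I))*(1/(2*I))/(8*I) = -(I + (-22 + I)*(23 + I))/(2*I)/(8*I) = -(I + (-22 + I)*(23 + I))/(16*I²))
M(-19)/Y(1) = ((1/16)*(506 - 1*(-19)² - 2*(-19))/(-19)²)/(((½)/1)) = ((1/16)*(1/361)*(506 - 1*361 + 38))/(((½)*1)) = ((1/16)*(1/361)*(506 - 361 + 38))/(½) = ((1/16)*(1/361)*183)*2 = (183/5776)*2 = 183/2888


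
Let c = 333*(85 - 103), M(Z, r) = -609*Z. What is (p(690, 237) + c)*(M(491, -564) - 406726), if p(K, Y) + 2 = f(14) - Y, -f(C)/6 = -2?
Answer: 4390439645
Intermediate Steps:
f(C) = 12 (f(C) = -6*(-2) = 12)
p(K, Y) = 10 - Y (p(K, Y) = -2 + (12 - Y) = 10 - Y)
c = -5994 (c = 333*(-18) = -5994)
(p(690, 237) + c)*(M(491, -564) - 406726) = ((10 - 1*237) - 5994)*(-609*491 - 406726) = ((10 - 237) - 5994)*(-299019 - 406726) = (-227 - 5994)*(-705745) = -6221*(-705745) = 4390439645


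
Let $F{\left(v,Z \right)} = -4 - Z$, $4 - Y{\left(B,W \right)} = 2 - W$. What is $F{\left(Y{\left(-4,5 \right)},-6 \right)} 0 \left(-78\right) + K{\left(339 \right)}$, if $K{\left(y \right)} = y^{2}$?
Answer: $114921$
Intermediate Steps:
$Y{\left(B,W \right)} = 2 + W$ ($Y{\left(B,W \right)} = 4 - \left(2 - W\right) = 4 + \left(-2 + W\right) = 2 + W$)
$F{\left(Y{\left(-4,5 \right)},-6 \right)} 0 \left(-78\right) + K{\left(339 \right)} = \left(-4 - -6\right) 0 \left(-78\right) + 339^{2} = \left(-4 + 6\right) 0 \left(-78\right) + 114921 = 2 \cdot 0 \left(-78\right) + 114921 = 0 \left(-78\right) + 114921 = 0 + 114921 = 114921$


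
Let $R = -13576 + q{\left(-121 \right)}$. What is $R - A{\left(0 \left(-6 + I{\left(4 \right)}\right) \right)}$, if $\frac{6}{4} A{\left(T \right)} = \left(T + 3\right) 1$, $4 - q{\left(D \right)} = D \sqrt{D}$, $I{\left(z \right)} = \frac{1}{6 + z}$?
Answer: $-13574 + 1331 i \approx -13574.0 + 1331.0 i$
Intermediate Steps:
$q{\left(D \right)} = 4 - D^{\frac{3}{2}}$ ($q{\left(D \right)} = 4 - D \sqrt{D} = 4 - D^{\frac{3}{2}}$)
$A{\left(T \right)} = 2 + \frac{2 T}{3}$ ($A{\left(T \right)} = \frac{2 \left(T + 3\right) 1}{3} = \frac{2 \left(3 + T\right) 1}{3} = \frac{2 \left(3 + T\right)}{3} = 2 + \frac{2 T}{3}$)
$R = -13572 + 1331 i$ ($R = -13576 + \left(4 - \left(-121\right)^{\frac{3}{2}}\right) = -13576 + \left(4 - - 1331 i\right) = -13576 + \left(4 + 1331 i\right) = -13572 + 1331 i \approx -13572.0 + 1331.0 i$)
$R - A{\left(0 \left(-6 + I{\left(4 \right)}\right) \right)} = \left(-13572 + 1331 i\right) - \left(2 + \frac{2 \cdot 0 \left(-6 + \frac{1}{6 + 4}\right)}{3}\right) = \left(-13572 + 1331 i\right) - \left(2 + \frac{2 \cdot 0 \left(-6 + \frac{1}{10}\right)}{3}\right) = \left(-13572 + 1331 i\right) - \left(2 + \frac{2 \cdot 0 \left(- \frac{59}{10}\right)}{3}\right) = \left(-13572 + 1331 i\right) - \left(2 + \frac{2}{3} \cdot 0\right) = \left(-13572 + 1331 i\right) - \left(2 + 0\right) = \left(-13572 + 1331 i\right) - 2 = -13574 + 1331 i$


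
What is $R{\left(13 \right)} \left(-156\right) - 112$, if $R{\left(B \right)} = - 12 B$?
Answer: $24224$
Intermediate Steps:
$R{\left(13 \right)} \left(-156\right) - 112 = \left(-12\right) 13 \left(-156\right) - 112 = \left(-156\right) \left(-156\right) - 112 = 24336 - 112 = 24224$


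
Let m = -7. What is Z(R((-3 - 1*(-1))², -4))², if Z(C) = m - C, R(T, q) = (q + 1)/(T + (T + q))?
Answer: 625/16 ≈ 39.063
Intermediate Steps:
R(T, q) = (1 + q)/(q + 2*T)
Z(C) = -7 - C
Z(R((-3 - 1*(-1))², -4))² = (-7 - (1 - 4)/(-4 + 2*(-3 - 1*(-1))²))² = (-7 - (-3)/(-4 + 2*(-3 + 1)²))² = (-7 - (-3)/(-4 + 2*(-2)²))² = (-7 - (-3)/(-4 + 2*4))² = (-7 - (-3)/(-4 + 8))² = (-7 - (-3)/4)² = (-7 - 1*(-¾))² = (-7 + ¾)² = (-25/4)² = 625/16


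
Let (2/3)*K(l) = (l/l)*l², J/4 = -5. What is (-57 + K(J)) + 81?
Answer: 624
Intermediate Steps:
J = -20 (J = 4*(-5) = -20)
K(l) = 3*l²/2 (K(l) = 3*((l/l)*l²)/2 = 3*(1*l²)/2 = 3*l²/2)
(-57 + K(J)) + 81 = (-57 + (3/2)*(-20)²) + 81 = (-57 + (3/2)*400) + 81 = (-57 + 600) + 81 = 543 + 81 = 624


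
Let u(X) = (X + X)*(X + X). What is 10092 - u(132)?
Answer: -59604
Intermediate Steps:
u(X) = 4*X² (u(X) = (2*X)*(2*X) = 4*X²)
10092 - u(132) = 10092 - 4*132² = 10092 - 4*17424 = 10092 - 1*69696 = 10092 - 69696 = -59604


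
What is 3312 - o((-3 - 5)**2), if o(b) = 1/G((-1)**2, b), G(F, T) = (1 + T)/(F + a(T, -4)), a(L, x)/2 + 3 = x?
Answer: 16561/5 ≈ 3312.2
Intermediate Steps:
a(L, x) = -6 + 2*x
G(F, T) = (1 + T)/(-14 + F) (G(F, T) = (1 + T)/(F + (-6 + 2*(-4))) = (1 + T)/(F + (-6 - 8)) = (1 + T)/(F - 14) = (1 + T)/(-14 + F))
o(b) = 1/(-1/13 - b/13) (o(b) = 1/((1 + b)/(-14 + (-1)**2)) = 1/((1 + b)/(-14 + 1)) = 1/((1 + b)/(-13)) = 1/(-(1 + b)/13) = 1/(-1/13 - b/13))
3312 - o((-3 - 5)**2) = 3312 - (-13)/(1 + (-3 - 5)**2) = 3312 - (-13)/(1 + (-8)**2) = 3312 - (-13)/(1 + 64) = 3312 - (-13)/65 = 3312 - 1*(-1/5) = 3312 + 1/5 = 16561/5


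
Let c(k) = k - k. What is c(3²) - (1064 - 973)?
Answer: -91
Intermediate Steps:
c(k) = 0
c(3²) - (1064 - 973) = 0 - (1064 - 973) = 0 - 1*91 = 0 - 91 = -91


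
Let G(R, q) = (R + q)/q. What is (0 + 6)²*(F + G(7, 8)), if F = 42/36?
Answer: 219/2 ≈ 109.50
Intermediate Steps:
G(R, q) = (R + q)/q
F = 7/6 (F = 42*(1/36) = 7/6 ≈ 1.1667)
(0 + 6)²*(F + G(7, 8)) = (0 + 6)²*(7/6 + (7 + 8)/8) = 6²*(7/6 + (⅛)*15) = 36*(7/6 + 15/8) = 36*(73/24) = 219/2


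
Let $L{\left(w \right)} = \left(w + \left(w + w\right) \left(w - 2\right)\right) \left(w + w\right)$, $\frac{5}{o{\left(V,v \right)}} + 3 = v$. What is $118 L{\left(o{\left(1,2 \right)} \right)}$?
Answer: $-76700$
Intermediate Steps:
$o{\left(V,v \right)} = \frac{5}{-3 + v}$
$L{\left(w \right)} = 2 w \left(w + 2 w \left(-2 + w\right)\right)$ ($L{\left(w \right)} = \left(w + 2 w \left(-2 + w\right)\right) 2 w = 2 w \left(w + 2 w \left(-2 + w\right)\right)$)
$118 L{\left(o{\left(1,2 \right)} \right)} = 118 \left(\frac{5}{-3 + 2}\right)^{2} \left(-6 + 4 \frac{5}{-3 + 2}\right) = 118 \left(\frac{5}{-1}\right)^{2} \left(-6 + 4 \frac{5}{-1}\right) = 118 \left(5 \left(-1\right)\right)^{2} \left(-6 + 4 \cdot 5 \left(-1\right)\right) = 118 \left(-5\right)^{2} \left(-6 + 4 \left(-5\right)\right) = 118 \cdot 25 \left(-6 - 20\right) = 118 \cdot 25 \left(-26\right) = 118 \left(-650\right) = -76700$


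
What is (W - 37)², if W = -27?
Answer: 4096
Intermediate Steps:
(W - 37)² = (-27 - 37)² = (-64)² = 4096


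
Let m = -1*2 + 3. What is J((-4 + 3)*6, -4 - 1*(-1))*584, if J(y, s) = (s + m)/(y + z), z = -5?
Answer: 1168/11 ≈ 106.18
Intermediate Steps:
m = 1 (m = -2 + 3 = 1)
J(y, s) = (1 + s)/(-5 + y) (J(y, s) = (s + 1)/(y - 5) = (1 + s)/(-5 + y))
J((-4 + 3)*6, -4 - 1*(-1))*584 = ((1 + (-4 - 1*(-1)))/(-5 + (-4 + 3)*6))*584 = ((1 + (-4 + 1))/(-5 - 1*6))*584 = ((1 - 3)/(-5 - 6))*584 = (-2/(-11))*584 = -1/11*(-2)*584 = (2/11)*584 = 1168/11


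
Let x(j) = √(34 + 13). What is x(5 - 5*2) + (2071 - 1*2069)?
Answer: 2 + √47 ≈ 8.8557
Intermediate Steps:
x(j) = √47
x(5 - 5*2) + (2071 - 1*2069) = √47 + (2071 - 1*2069) = √47 + (2071 - 2069) = √47 + 2 = 2 + √47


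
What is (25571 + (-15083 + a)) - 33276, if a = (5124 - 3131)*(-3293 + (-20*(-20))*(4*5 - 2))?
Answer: 7763863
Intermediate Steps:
a = 7786651 (a = 1993*(-3293 + 400*(20 - 2)) = 1993*(-3293 + 400*18) = 1993*(-3293 + 7200) = 1993*3907 = 7786651)
(25571 + (-15083 + a)) - 33276 = (25571 + (-15083 + 7786651)) - 33276 = (25571 + 7771568) - 33276 = 7797139 - 33276 = 7763863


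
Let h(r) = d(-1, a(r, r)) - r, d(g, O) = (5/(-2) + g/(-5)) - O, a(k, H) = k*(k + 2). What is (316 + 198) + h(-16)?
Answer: 3037/10 ≈ 303.70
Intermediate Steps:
a(k, H) = k*(2 + k)
d(g, O) = -5/2 - O - g/5 (d(g, O) = (5*(-½) + g*(-⅕)) - O = (-5/2 - g/5) - O = -5/2 - O - g/5)
h(r) = -23/10 - r - r*(2 + r) (h(r) = (-5/2 - r*(2 + r) - ⅕*(-1)) - r = (-5/2 - r*(2 + r) + ⅕) - r = (-23/10 - r*(2 + r)) - r = -23/10 - r - r*(2 + r))
(316 + 198) + h(-16) = (316 + 198) + (-23/10 - 1*(-16)² - 3*(-16)) = 514 + (-23/10 - 1*256 + 48) = 514 + (-23/10 - 256 + 48) = 514 - 2103/10 = 3037/10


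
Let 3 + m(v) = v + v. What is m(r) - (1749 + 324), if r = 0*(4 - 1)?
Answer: -2076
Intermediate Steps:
r = 0 (r = 0*3 = 0)
m(v) = -3 + 2*v (m(v) = -3 + (v + v) = -3 + 2*v)
m(r) - (1749 + 324) = (-3 + 2*0) - (1749 + 324) = (-3 + 0) - 1*2073 = -3 - 2073 = -2076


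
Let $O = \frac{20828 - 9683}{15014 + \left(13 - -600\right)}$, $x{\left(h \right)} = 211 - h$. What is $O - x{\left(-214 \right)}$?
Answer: $- \frac{2210110}{5209} \approx -424.29$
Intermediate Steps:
$O = \frac{3715}{5209}$ ($O = \frac{11145}{15014 + \left(13 + 600\right)} = \frac{11145}{15014 + 613} = \frac{11145}{15627} = 11145 \cdot \frac{1}{15627} = \frac{3715}{5209} \approx 0.71319$)
$O - x{\left(-214 \right)} = \frac{3715}{5209} - \left(211 - -214\right) = \frac{3715}{5209} - \left(211 + 214\right) = \frac{3715}{5209} - 425 = - \frac{2210110}{5209}$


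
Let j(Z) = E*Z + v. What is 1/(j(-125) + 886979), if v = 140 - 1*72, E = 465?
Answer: 1/828922 ≈ 1.2064e-6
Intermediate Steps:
v = 68 (v = 140 - 72 = 68)
j(Z) = 68 + 465*Z (j(Z) = 465*Z + 68 = 68 + 465*Z)
1/(j(-125) + 886979) = 1/((68 + 465*(-125)) + 886979) = 1/((68 - 58125) + 886979) = 1/(-58057 + 886979) = 1/828922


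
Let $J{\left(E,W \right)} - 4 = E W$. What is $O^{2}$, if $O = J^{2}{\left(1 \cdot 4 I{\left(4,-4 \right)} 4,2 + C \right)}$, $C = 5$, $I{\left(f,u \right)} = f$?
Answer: $41740124416$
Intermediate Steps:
$J{\left(E,W \right)} = 4 + E W$
$O = 204304$ ($O = \left(4 + 1 \cdot 4 \cdot 4 \cdot 4 \left(2 + 5\right)\right)^{2} = \left(4 + 4 \cdot 4 \cdot 4 \cdot 7\right)^{2} = \left(4 + 16 \cdot 4 \cdot 7\right)^{2} = \left(4 + 64 \cdot 7\right)^{2} = \left(4 + 448\right)^{2} = 452^{2} = 204304$)
$O^{2} = 204304^{2} = 41740124416$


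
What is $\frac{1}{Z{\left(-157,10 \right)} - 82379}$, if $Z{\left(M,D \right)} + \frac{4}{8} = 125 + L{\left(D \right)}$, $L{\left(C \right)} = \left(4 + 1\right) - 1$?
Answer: $- \frac{2}{164501} \approx -1.2158 \cdot 10^{-5}$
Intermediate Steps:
$L{\left(C \right)} = 4$ ($L{\left(C \right)} = 5 - 1 = 4$)
$Z{\left(M,D \right)} = \frac{257}{2}$ ($Z{\left(M,D \right)} = - \frac{1}{2} + \left(125 + 4\right) = - \frac{1}{2} + 129 = \frac{257}{2}$)
$\frac{1}{Z{\left(-157,10 \right)} - 82379} = \frac{1}{\frac{257}{2} - 82379} = \frac{1}{- \frac{164501}{2}} = - \frac{2}{164501}$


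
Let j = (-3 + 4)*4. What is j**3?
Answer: 64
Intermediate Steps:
j = 4 (j = 1*4 = 4)
j**3 = 4**3 = 64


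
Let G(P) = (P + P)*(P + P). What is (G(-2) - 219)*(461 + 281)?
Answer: -150626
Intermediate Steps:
G(P) = 4*P**2 (G(P) = (2*P)*(2*P) = 4*P**2)
(G(-2) - 219)*(461 + 281) = (4*(-2)**2 - 219)*(461 + 281) = (4*4 - 219)*742 = (16 - 219)*742 = -203*742 = -150626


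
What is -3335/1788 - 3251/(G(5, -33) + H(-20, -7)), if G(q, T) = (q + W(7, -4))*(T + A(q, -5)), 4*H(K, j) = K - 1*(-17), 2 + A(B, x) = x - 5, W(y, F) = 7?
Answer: 5345849/1289148 ≈ 4.1468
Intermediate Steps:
A(B, x) = -7 + x (A(B, x) = -2 + (x - 5) = -2 + (-5 + x) = -7 + x)
H(K, j) = 17/4 + K/4 (H(K, j) = (K - 1*(-17))/4 = (K + 17)/4 = (17 + K)/4 = 17/4 + K/4)
G(q, T) = (-12 + T)*(7 + q) (G(q, T) = (q + 7)*(T + (-7 - 5)) = (7 + q)*(T - 12) = (7 + q)*(-12 + T) = (-12 + T)*(7 + q))
-3335/1788 - 3251/(G(5, -33) + H(-20, -7)) = -3335/1788 - 3251/((-84 - 12*5 + 7*(-33) - 33*5) + (17/4 + (¼)*(-20))) = -3335*1/1788 - 3251/((-84 - 60 - 231 - 165) + (17/4 - 5)) = -3335/1788 - 3251/(-540 - ¾) = -3335/1788 - 3251/(-2163/4) = -3335/1788 - 3251*(-4/2163) = -3335/1788 + 13004/2163 = 5345849/1289148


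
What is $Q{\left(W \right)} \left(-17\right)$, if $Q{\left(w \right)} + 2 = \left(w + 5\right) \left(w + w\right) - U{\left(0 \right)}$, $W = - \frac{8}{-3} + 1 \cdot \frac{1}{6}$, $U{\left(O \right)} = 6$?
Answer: $- \frac{11135}{18} \approx -618.61$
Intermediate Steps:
$W = \frac{17}{6}$ ($W = \left(-8\right) \left(- \frac{1}{3}\right) + 1 \cdot \frac{1}{6} = \frac{8}{3} + \frac{1}{6} = \frac{17}{6} \approx 2.8333$)
$Q{\left(w \right)} = -8 + 2 w \left(5 + w\right)$ ($Q{\left(w \right)} = -2 + \left(\left(w + 5\right) \left(w + w\right) - 6\right) = -2 + \left(\left(5 + w\right) 2 w - 6\right) = -2 + \left(2 w \left(5 + w\right) - 6\right) = -2 + \left(-6 + 2 w \left(5 + w\right)\right) = -8 + 2 w \left(5 + w\right)$)
$Q{\left(W \right)} \left(-17\right) = \left(-8 + 2 \left(\frac{17}{6}\right)^{2} + 10 \cdot \frac{17}{6}\right) \left(-17\right) = \left(-8 + 2 \cdot \frac{289}{36} + \frac{85}{3}\right) \left(-17\right) = \left(-8 + \frac{289}{18} + \frac{85}{3}\right) \left(-17\right) = \frac{655}{18} \left(-17\right) = - \frac{11135}{18}$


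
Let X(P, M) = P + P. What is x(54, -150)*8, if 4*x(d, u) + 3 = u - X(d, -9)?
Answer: -522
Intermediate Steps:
X(P, M) = 2*P
x(d, u) = -¾ - d/2 + u/4 (x(d, u) = -¾ + (u - 2*d)/4 = -¾ + (-d/2 + u/4) = -¾ - d/2 + u/4)
x(54, -150)*8 = (-¾ - ½*54 + (¼)*(-150))*8 = (-¾ - 27 - 75/2)*8 = -261/4*8 = -522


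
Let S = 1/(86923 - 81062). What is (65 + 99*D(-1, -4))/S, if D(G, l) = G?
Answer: -199274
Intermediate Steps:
S = 1/5861 ≈ 0.00017062
(65 + 99*D(-1, -4))/S = (65 + 99*(-1))/(1/5861) = (65 - 99)*5861 = -34*5861 = -199274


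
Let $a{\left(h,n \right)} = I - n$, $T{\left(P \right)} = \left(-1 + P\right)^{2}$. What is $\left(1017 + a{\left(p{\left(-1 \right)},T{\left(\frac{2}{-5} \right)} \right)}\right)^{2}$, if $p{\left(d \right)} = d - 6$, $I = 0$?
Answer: $\frac{643941376}{625} \approx 1.0303 \cdot 10^{6}$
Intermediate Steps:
$p{\left(d \right)} = -6 + d$ ($p{\left(d \right)} = d - 6 = -6 + d$)
$a{\left(h,n \right)} = - n$ ($a{\left(h,n \right)} = 0 - n = - n$)
$\left(1017 + a{\left(p{\left(-1 \right)},T{\left(\frac{2}{-5} \right)} \right)}\right)^{2} = \left(1017 - \left(-1 + \frac{2}{-5}\right)^{2}\right)^{2} = \left(1017 - \left(-1 + 2 \left(- \frac{1}{5}\right)\right)^{2}\right)^{2} = \left(1017 - \left(-1 - \frac{2}{5}\right)^{2}\right)^{2} = \left(1017 - \left(- \frac{7}{5}\right)^{2}\right)^{2} = \left(1017 - \frac{49}{25}\right)^{2} = \left(\frac{25376}{25}\right)^{2} = \frac{643941376}{625}$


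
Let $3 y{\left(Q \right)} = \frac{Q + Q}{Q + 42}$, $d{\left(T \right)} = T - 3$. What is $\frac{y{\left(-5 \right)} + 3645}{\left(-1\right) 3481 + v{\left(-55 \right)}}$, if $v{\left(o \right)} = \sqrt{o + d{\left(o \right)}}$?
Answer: $- \frac{1408360385}{1345039614} - \frac{404585 i \sqrt{113}}{1345039614} \approx -1.0471 - 0.0031975 i$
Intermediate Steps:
$d{\left(T \right)} = -3 + T$
$y{\left(Q \right)} = \frac{2 Q}{3 \left(42 + Q\right)}$ ($y{\left(Q \right)} = \frac{\left(Q + Q\right) \frac{1}{Q + 42}}{3} = \frac{2 Q \frac{1}{42 + Q}}{3} = \frac{2 Q}{3 \left(42 + Q\right)}$)
$v{\left(o \right)} = \sqrt{-3 + 2 o}$ ($v{\left(o \right)} = \sqrt{o + \left(-3 + o\right)} = \sqrt{-3 + 2 o}$)
$\frac{y{\left(-5 \right)} + 3645}{\left(-1\right) 3481 + v{\left(-55 \right)}} = \frac{\frac{2}{3} \left(-5\right) \frac{1}{42 - 5} + 3645}{\left(-1\right) 3481 + \sqrt{-3 + 2 \left(-55\right)}} = \frac{\frac{2}{3} \left(-5\right) \frac{1}{37} + 3645}{-3481 + \sqrt{-3 - 110}} = \frac{\frac{2}{3} \left(-5\right) \frac{1}{37} + 3645}{-3481 + \sqrt{-113}} = \frac{- \frac{10}{111} + 3645}{-3481 + i \sqrt{113}} = \frac{404585}{111 \left(-3481 + i \sqrt{113}\right)}$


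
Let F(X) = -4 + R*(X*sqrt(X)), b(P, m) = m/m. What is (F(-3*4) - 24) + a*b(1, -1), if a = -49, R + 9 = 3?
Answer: -77 + 144*I*sqrt(3) ≈ -77.0 + 249.42*I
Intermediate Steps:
R = -6 (R = -9 + 3 = -6)
b(P, m) = 1
F(X) = -4 - 6*X**(3/2) (F(X) = -4 - 6*X*sqrt(X) = -4 - 6*X**(3/2))
(F(-3*4) - 24) + a*b(1, -1) = ((-4 - 6*(-24*I*sqrt(3))) - 24) - 49*1 = ((-4 - (-144)*I*sqrt(3)) - 24) - 49 = ((-4 + 144*I*sqrt(3)) - 24) - 49 = (-28 + 144*I*sqrt(3)) - 49 = -77 + 144*I*sqrt(3)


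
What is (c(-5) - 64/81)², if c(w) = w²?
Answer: 3845521/6561 ≈ 586.12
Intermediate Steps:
(c(-5) - 64/81)² = ((-5)² - 64/81)² = (25 - 64*1/81)² = (25 - 64/81)² = (1961/81)² = 3845521/6561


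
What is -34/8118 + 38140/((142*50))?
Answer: 7734478/1440945 ≈ 5.3676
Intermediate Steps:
-34/8118 + 38140/((142*50)) = -34*1/8118 + 38140/7100 = -17/4059 + 38140*(1/7100) = -17/4059 + 1907/355 = 7734478/1440945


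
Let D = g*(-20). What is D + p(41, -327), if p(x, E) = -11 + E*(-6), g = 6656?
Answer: -131169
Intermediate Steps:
p(x, E) = -11 - 6*E
D = -133120 (D = 6656*(-20) = -133120)
D + p(41, -327) = -133120 + (-11 - 6*(-327)) = -133120 + (-11 + 1962) = -133120 + 1951 = -131169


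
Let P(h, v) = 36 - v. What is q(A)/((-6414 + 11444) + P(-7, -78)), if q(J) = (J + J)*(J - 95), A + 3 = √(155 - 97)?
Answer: 88/643 - 101*√58/2572 ≈ -0.16221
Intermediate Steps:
A = -3 + √58 (A = -3 + √(155 - 97) = -3 + √58 ≈ 4.6158)
q(J) = 2*J*(-95 + J) (q(J) = (2*J)*(-95 + J) = 2*J*(-95 + J))
q(A)/((-6414 + 11444) + P(-7, -78)) = (2*(-3 + √58)*(-95 + (-3 + √58)))/((-6414 + 11444) + (36 - 1*(-78))) = (2*(-3 + √58)*(-98 + √58))/(5030 + (36 + 78)) = (2*(-98 + √58)*(-3 + √58))/(5030 + 114) = (2*(-98 + √58)*(-3 + √58))/5144 = (2*(-98 + √58)*(-3 + √58))*(1/5144) = (-98 + √58)*(-3 + √58)/2572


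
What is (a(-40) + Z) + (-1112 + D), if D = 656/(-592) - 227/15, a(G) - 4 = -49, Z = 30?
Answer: -634499/555 ≈ -1143.2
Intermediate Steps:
a(G) = -45 (a(G) = 4 - 49 = -45)
D = -9014/555 (D = 656*(-1/592) - 227*1/15 = -41/37 - 227/15 = -9014/555 ≈ -16.241)
(a(-40) + Z) + (-1112 + D) = (-45 + 30) + (-1112 - 9014/555) = -15 - 626174/555 = -634499/555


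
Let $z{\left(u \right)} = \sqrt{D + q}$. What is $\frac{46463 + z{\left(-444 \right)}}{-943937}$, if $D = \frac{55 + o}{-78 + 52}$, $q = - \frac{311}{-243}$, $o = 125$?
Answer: $- \frac{46463}{943937} - \frac{i \sqrt{695253}}{331321887} \approx -0.049223 - 2.5166 \cdot 10^{-6} i$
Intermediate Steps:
$q = \frac{311}{243}$ ($q = \left(-311\right) \left(- \frac{1}{243}\right) = \frac{311}{243} \approx 1.2798$)
$D = - \frac{90}{13}$ ($D = \frac{55 + 125}{-78 + 52} = \frac{180}{-26} = 180 \left(- \frac{1}{26}\right) = - \frac{90}{13} \approx -6.9231$)
$z{\left(u \right)} = \frac{i \sqrt{695253}}{351}$ ($z{\left(u \right)} = \sqrt{- \frac{90}{13} + \frac{311}{243}} = \sqrt{- \frac{17827}{3159}} = \frac{i \sqrt{695253}}{351}$)
$\frac{46463 + z{\left(-444 \right)}}{-943937} = \frac{46463 + \frac{i \sqrt{695253}}{351}}{-943937} = \left(46463 + \frac{i \sqrt{695253}}{351}\right) \left(- \frac{1}{943937}\right) = - \frac{46463}{943937} - \frac{i \sqrt{695253}}{331321887}$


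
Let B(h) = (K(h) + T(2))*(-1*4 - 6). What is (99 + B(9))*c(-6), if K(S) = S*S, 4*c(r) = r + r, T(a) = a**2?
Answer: 2253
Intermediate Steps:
c(r) = r/2 (c(r) = (r + r)/4 = (2*r)/4 = r/2)
K(S) = S**2
B(h) = -40 - 10*h**2 (B(h) = (h**2 + 2**2)*(-1*4 - 6) = (h**2 + 4)*(-4 - 6) = (4 + h**2)*(-10) = -40 - 10*h**2)
(99 + B(9))*c(-6) = (99 + (-40 - 10*9**2))*((1/2)*(-6)) = (99 + (-40 - 10*81))*(-3) = (99 + (-40 - 810))*(-3) = (99 - 850)*(-3) = -751*(-3) = 2253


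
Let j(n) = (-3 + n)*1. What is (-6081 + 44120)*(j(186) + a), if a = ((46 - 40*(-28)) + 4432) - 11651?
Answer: -223288930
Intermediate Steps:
j(n) = -3 + n
a = -6053 (a = ((46 + 1120) + 4432) - 11651 = (1166 + 4432) - 11651 = 5598 - 11651 = -6053)
(-6081 + 44120)*(j(186) + a) = (-6081 + 44120)*((-3 + 186) - 6053) = 38039*(183 - 6053) = 38039*(-5870) = -223288930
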